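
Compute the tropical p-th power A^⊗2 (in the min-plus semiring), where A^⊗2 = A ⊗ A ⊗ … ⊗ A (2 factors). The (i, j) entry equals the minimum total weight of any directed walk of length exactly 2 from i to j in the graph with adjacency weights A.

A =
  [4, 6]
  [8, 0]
A^⊗2 =
  [8, 6]
  [8, 0]

Each entry (A^⊗2)_ij equals the minimum over all length-2 walks i = v_0 → v_1 → … → v_2 = j of Σ_t A[v_t][v_{t+1}]. For example, for (i, j) = (0, 1) we minimise over 2 possible intermediate vertex sequences; the minimum is 6, attained along the walk 0 → 1 → 1.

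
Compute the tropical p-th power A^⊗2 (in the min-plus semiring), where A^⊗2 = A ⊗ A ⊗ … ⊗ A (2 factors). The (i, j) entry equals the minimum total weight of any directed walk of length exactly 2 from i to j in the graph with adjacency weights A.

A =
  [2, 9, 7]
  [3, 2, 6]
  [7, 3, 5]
A^⊗2 =
  [4, 10, 9]
  [5, 4, 8]
  [6, 5, 9]

Each entry (A^⊗2)_ij equals the minimum over all length-2 walks i = v_0 → v_1 → … → v_2 = j of Σ_t A[v_t][v_{t+1}]. For example, for (i, j) = (0, 2) we minimise over 3 possible intermediate vertex sequences; the minimum is 9, attained along the walk 0 → 0 → 2.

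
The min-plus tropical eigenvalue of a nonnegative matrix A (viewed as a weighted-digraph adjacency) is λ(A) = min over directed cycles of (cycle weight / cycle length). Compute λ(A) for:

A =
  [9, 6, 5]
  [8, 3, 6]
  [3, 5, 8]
λ(A) = 3

Enumerate directed cycles and compute their means (weight / length). Sample:
  cycle 0 → 0: weight = 9, length = 1, mean = 9/1 ≈ 9.000
  cycle 1 → 1: weight = 3, length = 1, mean = 3/1 ≈ 3.000
  cycle 2 → 2: weight = 8, length = 1, mean = 8/1 ≈ 8.000
  cycle 0 → 1 → 0: weight = 14, length = 2, mean = 14/2 ≈ 7.000
  cycle 0 → 2 → 0: weight = 8, length = 2, mean = 8/2 ≈ 4.000
  cycle 1 → 0 → 1: weight = 14, length = 2, mean = 14/2 ≈ 7.000
Minimum mean = 3.000, attained e.g. along the cycle 1 → 1 with weight 3 and length 1. So λ(A) = 3/1 = 3.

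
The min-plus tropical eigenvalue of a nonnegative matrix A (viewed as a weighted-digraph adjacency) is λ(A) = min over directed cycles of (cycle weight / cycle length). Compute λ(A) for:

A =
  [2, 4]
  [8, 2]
λ(A) = 2

Enumerate directed cycles and compute their means (weight / length). Sample:
  cycle 0 → 0: weight = 2, length = 1, mean = 2/1 ≈ 2.000
  cycle 1 → 1: weight = 2, length = 1, mean = 2/1 ≈ 2.000
  cycle 0 → 1 → 0: weight = 12, length = 2, mean = 12/2 ≈ 6.000
  cycle 1 → 0 → 1: weight = 12, length = 2, mean = 12/2 ≈ 6.000
Minimum mean = 2.000, attained e.g. along the cycle 0 → 0 with weight 2 and length 1. So λ(A) = 2/1 = 2.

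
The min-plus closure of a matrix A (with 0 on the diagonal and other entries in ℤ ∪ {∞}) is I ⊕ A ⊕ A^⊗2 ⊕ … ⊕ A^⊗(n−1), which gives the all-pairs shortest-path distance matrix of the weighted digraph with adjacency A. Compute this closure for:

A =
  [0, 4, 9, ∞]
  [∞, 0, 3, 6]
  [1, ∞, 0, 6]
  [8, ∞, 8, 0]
Closure =
  [0, 4, 7, 10]
  [4, 0, 3, 6]
  [1, 5, 0, 6]
  [8, 12, 8, 0]

This is the Floyd-Warshall all-pairs shortest-path computation. For each intermediate vertex k = 0, 1, …, 3, update dist[i][j] ← min(dist[i][j], dist[i][k] + dist[k][j]). The final matrix gives, for each (i, j), the minimum total weight of any directed path from i to j (possibly empty when i = j).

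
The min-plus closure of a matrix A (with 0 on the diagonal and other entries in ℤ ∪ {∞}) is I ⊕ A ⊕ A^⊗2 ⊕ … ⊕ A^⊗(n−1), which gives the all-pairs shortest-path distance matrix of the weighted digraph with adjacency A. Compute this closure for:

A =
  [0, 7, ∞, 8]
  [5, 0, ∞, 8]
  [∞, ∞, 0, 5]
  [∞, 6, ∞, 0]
Closure =
  [0, 7, ∞, 8]
  [5, 0, ∞, 8]
  [16, 11, 0, 5]
  [11, 6, ∞, 0]

This is the Floyd-Warshall all-pairs shortest-path computation. For each intermediate vertex k = 0, 1, …, 3, update dist[i][j] ← min(dist[i][j], dist[i][k] + dist[k][j]). The final matrix gives, for each (i, j), the minimum total weight of any directed path from i to j (possibly empty when i = j).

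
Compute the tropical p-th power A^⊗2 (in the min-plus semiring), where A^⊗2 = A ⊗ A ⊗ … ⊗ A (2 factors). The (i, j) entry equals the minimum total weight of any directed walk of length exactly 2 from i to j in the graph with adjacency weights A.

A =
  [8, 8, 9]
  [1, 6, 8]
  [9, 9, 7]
A^⊗2 =
  [9, 14, 16]
  [7, 9, 10]
  [10, 15, 14]

Each entry (A^⊗2)_ij equals the minimum over all length-2 walks i = v_0 → v_1 → … → v_2 = j of Σ_t A[v_t][v_{t+1}]. For example, for (i, j) = (0, 2) we minimise over 3 possible intermediate vertex sequences; the minimum is 16, attained along the walk 0 → 1 → 2.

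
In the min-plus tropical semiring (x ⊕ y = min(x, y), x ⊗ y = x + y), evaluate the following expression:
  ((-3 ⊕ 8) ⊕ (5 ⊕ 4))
((-3 ⊕ 8) ⊕ (5 ⊕ 4)) = -3

Expand innermost to outermost. Recall ⊕ takes the minimum of its arguments and ⊗ takes their sum. Working out the expression ((-3 ⊕ 8) ⊕ (5 ⊕ 4)) gives -3.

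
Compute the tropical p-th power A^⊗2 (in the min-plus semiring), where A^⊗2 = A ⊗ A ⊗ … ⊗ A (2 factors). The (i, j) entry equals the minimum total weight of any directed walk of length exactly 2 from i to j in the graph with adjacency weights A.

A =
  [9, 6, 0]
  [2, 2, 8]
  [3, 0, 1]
A^⊗2 =
  [3, 0, 1]
  [4, 4, 2]
  [2, 1, 2]

Each entry (A^⊗2)_ij equals the minimum over all length-2 walks i = v_0 → v_1 → … → v_2 = j of Σ_t A[v_t][v_{t+1}]. For example, for (i, j) = (0, 2) we minimise over 3 possible intermediate vertex sequences; the minimum is 1, attained along the walk 0 → 2 → 2.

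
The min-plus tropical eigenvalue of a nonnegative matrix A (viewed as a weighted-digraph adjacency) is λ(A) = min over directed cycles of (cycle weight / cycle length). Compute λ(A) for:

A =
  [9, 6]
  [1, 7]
λ(A) = 7/2

Enumerate directed cycles and compute their means (weight / length). Sample:
  cycle 0 → 0: weight = 9, length = 1, mean = 9/1 ≈ 9.000
  cycle 1 → 1: weight = 7, length = 1, mean = 7/1 ≈ 7.000
  cycle 0 → 1 → 0: weight = 7, length = 2, mean = 7/2 ≈ 3.500
  cycle 1 → 0 → 1: weight = 7, length = 2, mean = 7/2 ≈ 3.500
Minimum mean = 3.500, attained e.g. along the cycle 0 → 1 → 0 with weight 7 and length 2. So λ(A) = 7/2 = 7/2.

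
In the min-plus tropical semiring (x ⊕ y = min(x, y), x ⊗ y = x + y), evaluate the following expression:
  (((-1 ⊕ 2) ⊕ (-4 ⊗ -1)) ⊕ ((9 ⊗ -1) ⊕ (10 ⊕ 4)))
(((-1 ⊕ 2) ⊕ (-4 ⊗ -1)) ⊕ ((9 ⊗ -1) ⊕ (10 ⊕ 4))) = -5

Expand innermost to outermost. Recall ⊕ takes the minimum of its arguments and ⊗ takes their sum. Working out the expression (((-1 ⊕ 2) ⊕ (-4 ⊗ -1)) ⊕ ((9 ⊗ -1) ⊕ (10 ⊕ 4))) gives -5.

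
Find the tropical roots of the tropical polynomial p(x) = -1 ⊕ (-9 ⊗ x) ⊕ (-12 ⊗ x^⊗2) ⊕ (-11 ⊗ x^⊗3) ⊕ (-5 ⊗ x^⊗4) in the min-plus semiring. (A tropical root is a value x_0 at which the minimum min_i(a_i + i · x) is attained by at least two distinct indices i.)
Roots: {-6, -1, 3, 8}

Each tropical root is a break point of the lower envelope of the lines y = a_i + i · x (there are 5 lines, with slopes 0, 1, ..., 4). Only the lines that attain the minimum somewhere contribute to roots; other lines are dominated. Here the surviving (envelope) indices are i = 4, i = 3, i = 2, i = 1, i = 0.
Intersections between consecutive envelope lines give the roots: for adjacent envelope indices i < j the intersection is x = (a_i − a_j) / (j − i). Reading off the sorted break points: {-6, -1, 3, 8}.
Verification: at each break x_0, at least two indices attain the minimum of min_i(a_i + i · x_0).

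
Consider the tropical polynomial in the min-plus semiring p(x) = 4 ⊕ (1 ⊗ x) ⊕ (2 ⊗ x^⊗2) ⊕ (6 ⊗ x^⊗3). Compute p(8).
p(8) = 4

A tropical monomial a ⊗ x^⊗i evaluates to a + i · x. Evaluating each term at x = 8:
  Term 0 contributes 4 + 0 · 8 = 4
  Term 1 contributes 1 + 1 · 8 = 9
  Term 2 contributes 2 + 2 · 8 = 18
  Term 3 contributes 6 + 3 · 8 = 30
p(8) = ⊕ of these = min[4, 9, 18, 30] = 4.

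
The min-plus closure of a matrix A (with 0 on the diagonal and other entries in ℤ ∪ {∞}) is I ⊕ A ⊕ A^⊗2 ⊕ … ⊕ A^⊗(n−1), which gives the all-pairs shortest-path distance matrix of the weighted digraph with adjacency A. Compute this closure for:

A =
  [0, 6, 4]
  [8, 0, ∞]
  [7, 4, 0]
Closure =
  [0, 6, 4]
  [8, 0, 12]
  [7, 4, 0]

This is the Floyd-Warshall all-pairs shortest-path computation. For each intermediate vertex k = 0, 1, …, 2, update dist[i][j] ← min(dist[i][j], dist[i][k] + dist[k][j]). The final matrix gives, for each (i, j), the minimum total weight of any directed path from i to j (possibly empty when i = j).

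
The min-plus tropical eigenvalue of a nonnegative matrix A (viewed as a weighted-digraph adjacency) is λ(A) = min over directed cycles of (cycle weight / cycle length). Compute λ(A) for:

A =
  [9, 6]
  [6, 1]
λ(A) = 1

Enumerate directed cycles and compute their means (weight / length). Sample:
  cycle 0 → 0: weight = 9, length = 1, mean = 9/1 ≈ 9.000
  cycle 1 → 1: weight = 1, length = 1, mean = 1/1 ≈ 1.000
  cycle 0 → 1 → 0: weight = 12, length = 2, mean = 12/2 ≈ 6.000
  cycle 1 → 0 → 1: weight = 12, length = 2, mean = 12/2 ≈ 6.000
Minimum mean = 1.000, attained e.g. along the cycle 1 → 1 with weight 1 and length 1. So λ(A) = 1/1 = 1.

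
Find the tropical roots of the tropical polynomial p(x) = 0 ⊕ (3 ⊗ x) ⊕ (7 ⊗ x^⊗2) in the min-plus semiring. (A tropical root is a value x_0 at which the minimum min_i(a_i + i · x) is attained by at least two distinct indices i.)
Roots: {-4, -3}

Each tropical root is a break point of the lower envelope of the lines y = a_i + i · x (there are 3 lines, with slopes 0, 1, ..., 2). Only the lines that attain the minimum somewhere contribute to roots; other lines are dominated. Here the surviving (envelope) indices are i = 2, i = 1, i = 0.
Intersections between consecutive envelope lines give the roots: for adjacent envelope indices i < j the intersection is x = (a_i − a_j) / (j − i). Reading off the sorted break points: {-4, -3}.
Verification: at each break x_0, at least two indices attain the minimum of min_i(a_i + i · x_0).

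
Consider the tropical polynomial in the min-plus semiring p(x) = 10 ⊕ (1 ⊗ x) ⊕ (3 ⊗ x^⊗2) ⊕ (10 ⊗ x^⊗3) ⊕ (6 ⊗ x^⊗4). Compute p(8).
p(8) = 9

A tropical monomial a ⊗ x^⊗i evaluates to a + i · x. Evaluating each term at x = 8:
  Term 0 contributes 10 + 0 · 8 = 10
  Term 1 contributes 1 + 1 · 8 = 9
  Term 2 contributes 3 + 2 · 8 = 19
  Term 3 contributes 10 + 3 · 8 = 34
  Term 4 contributes 6 + 4 · 8 = 38
p(8) = ⊕ of these = min[10, 9, 19, 34, 38] = 9.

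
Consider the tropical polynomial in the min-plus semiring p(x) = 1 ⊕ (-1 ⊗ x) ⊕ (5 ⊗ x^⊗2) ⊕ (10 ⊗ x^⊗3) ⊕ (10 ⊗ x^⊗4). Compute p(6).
p(6) = 1

A tropical monomial a ⊗ x^⊗i evaluates to a + i · x. Evaluating each term at x = 6:
  Term 0 contributes 1 + 0 · 6 = 1
  Term 1 contributes -1 + 1 · 6 = 5
  Term 2 contributes 5 + 2 · 6 = 17
  Term 3 contributes 10 + 3 · 6 = 28
  Term 4 contributes 10 + 4 · 6 = 34
p(6) = ⊕ of these = min[1, 5, 17, 28, 34] = 1.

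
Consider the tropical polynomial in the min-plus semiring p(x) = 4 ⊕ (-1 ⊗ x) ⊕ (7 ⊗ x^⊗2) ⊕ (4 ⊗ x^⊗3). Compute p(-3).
p(-3) = -5

A tropical monomial a ⊗ x^⊗i evaluates to a + i · x. Evaluating each term at x = -3:
  Term 0 contributes 4 + 0 · -3 = 4
  Term 1 contributes -1 + 1 · -3 = -4
  Term 2 contributes 7 + 2 · -3 = 1
  Term 3 contributes 4 + 3 · -3 = -5
p(-3) = ⊕ of these = min[4, -4, 1, -5] = -5.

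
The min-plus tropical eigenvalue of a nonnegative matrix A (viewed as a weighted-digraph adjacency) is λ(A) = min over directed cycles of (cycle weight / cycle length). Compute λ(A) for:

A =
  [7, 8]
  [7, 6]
λ(A) = 6

Enumerate directed cycles and compute their means (weight / length). Sample:
  cycle 0 → 0: weight = 7, length = 1, mean = 7/1 ≈ 7.000
  cycle 1 → 1: weight = 6, length = 1, mean = 6/1 ≈ 6.000
  cycle 0 → 1 → 0: weight = 15, length = 2, mean = 15/2 ≈ 7.500
  cycle 1 → 0 → 1: weight = 15, length = 2, mean = 15/2 ≈ 7.500
Minimum mean = 6.000, attained e.g. along the cycle 1 → 1 with weight 6 and length 1. So λ(A) = 6/1 = 6.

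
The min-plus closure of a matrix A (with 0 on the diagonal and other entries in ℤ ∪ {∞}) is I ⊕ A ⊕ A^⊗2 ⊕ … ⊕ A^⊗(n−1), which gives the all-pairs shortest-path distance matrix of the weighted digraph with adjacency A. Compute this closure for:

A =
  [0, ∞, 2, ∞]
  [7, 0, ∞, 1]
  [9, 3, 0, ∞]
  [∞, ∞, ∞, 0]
Closure =
  [0, 5, 2, 6]
  [7, 0, 9, 1]
  [9, 3, 0, 4]
  [∞, ∞, ∞, 0]

This is the Floyd-Warshall all-pairs shortest-path computation. For each intermediate vertex k = 0, 1, …, 3, update dist[i][j] ← min(dist[i][j], dist[i][k] + dist[k][j]). The final matrix gives, for each (i, j), the minimum total weight of any directed path from i to j (possibly empty when i = j).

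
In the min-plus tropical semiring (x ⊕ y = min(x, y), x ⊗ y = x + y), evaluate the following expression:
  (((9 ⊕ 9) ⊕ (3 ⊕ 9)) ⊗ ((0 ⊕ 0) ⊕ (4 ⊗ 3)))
(((9 ⊕ 9) ⊕ (3 ⊕ 9)) ⊗ ((0 ⊕ 0) ⊕ (4 ⊗ 3))) = 3

Expand innermost to outermost. Recall ⊕ takes the minimum of its arguments and ⊗ takes their sum. Working out the expression (((9 ⊕ 9) ⊕ (3 ⊕ 9)) ⊗ ((0 ⊕ 0) ⊕ (4 ⊗ 3))) gives 3.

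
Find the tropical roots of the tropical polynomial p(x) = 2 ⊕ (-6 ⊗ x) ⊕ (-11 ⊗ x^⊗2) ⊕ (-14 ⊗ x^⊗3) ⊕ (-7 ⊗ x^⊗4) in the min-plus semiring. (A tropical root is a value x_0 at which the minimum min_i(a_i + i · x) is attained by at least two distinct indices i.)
Roots: {-7, 3, 5, 8}

Each tropical root is a break point of the lower envelope of the lines y = a_i + i · x (there are 5 lines, with slopes 0, 1, ..., 4). Only the lines that attain the minimum somewhere contribute to roots; other lines are dominated. Here the surviving (envelope) indices are i = 4, i = 3, i = 2, i = 1, i = 0.
Intersections between consecutive envelope lines give the roots: for adjacent envelope indices i < j the intersection is x = (a_i − a_j) / (j − i). Reading off the sorted break points: {-7, 3, 5, 8}.
Verification: at each break x_0, at least two indices attain the minimum of min_i(a_i + i · x_0).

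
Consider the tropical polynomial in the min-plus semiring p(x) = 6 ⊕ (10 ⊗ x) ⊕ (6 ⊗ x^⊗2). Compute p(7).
p(7) = 6

A tropical monomial a ⊗ x^⊗i evaluates to a + i · x. Evaluating each term at x = 7:
  Term 0 contributes 6 + 0 · 7 = 6
  Term 1 contributes 10 + 1 · 7 = 17
  Term 2 contributes 6 + 2 · 7 = 20
p(7) = ⊕ of these = min[6, 17, 20] = 6.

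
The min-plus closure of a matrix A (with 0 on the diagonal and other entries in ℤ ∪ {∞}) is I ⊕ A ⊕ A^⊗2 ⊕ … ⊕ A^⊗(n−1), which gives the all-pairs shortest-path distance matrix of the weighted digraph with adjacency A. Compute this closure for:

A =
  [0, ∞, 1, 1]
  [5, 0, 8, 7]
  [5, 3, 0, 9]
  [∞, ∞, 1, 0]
Closure =
  [0, 4, 1, 1]
  [5, 0, 6, 6]
  [5, 3, 0, 6]
  [6, 4, 1, 0]

This is the Floyd-Warshall all-pairs shortest-path computation. For each intermediate vertex k = 0, 1, …, 3, update dist[i][j] ← min(dist[i][j], dist[i][k] + dist[k][j]). The final matrix gives, for each (i, j), the minimum total weight of any directed path from i to j (possibly empty when i = j).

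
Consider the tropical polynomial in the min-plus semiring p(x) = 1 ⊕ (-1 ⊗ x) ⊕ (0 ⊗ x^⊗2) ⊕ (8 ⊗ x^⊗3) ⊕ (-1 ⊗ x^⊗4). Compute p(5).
p(5) = 1

A tropical monomial a ⊗ x^⊗i evaluates to a + i · x. Evaluating each term at x = 5:
  Term 0 contributes 1 + 0 · 5 = 1
  Term 1 contributes -1 + 1 · 5 = 4
  Term 2 contributes 0 + 2 · 5 = 10
  Term 3 contributes 8 + 3 · 5 = 23
  Term 4 contributes -1 + 4 · 5 = 19
p(5) = ⊕ of these = min[1, 4, 10, 23, 19] = 1.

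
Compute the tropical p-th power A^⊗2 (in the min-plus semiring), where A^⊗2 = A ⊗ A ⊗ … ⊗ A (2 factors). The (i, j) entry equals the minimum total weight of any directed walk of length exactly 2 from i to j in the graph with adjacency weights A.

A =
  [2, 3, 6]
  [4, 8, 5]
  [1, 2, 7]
A^⊗2 =
  [4, 5, 8]
  [6, 7, 10]
  [3, 4, 7]

Each entry (A^⊗2)_ij equals the minimum over all length-2 walks i = v_0 → v_1 → … → v_2 = j of Σ_t A[v_t][v_{t+1}]. For example, for (i, j) = (0, 2) we minimise over 3 possible intermediate vertex sequences; the minimum is 8, attained along the walk 0 → 0 → 2.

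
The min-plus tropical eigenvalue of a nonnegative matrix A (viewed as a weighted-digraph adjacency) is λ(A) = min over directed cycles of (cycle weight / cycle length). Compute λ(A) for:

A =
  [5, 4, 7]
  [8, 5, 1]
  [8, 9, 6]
λ(A) = 13/3

Enumerate directed cycles and compute their means (weight / length). Sample:
  cycle 0 → 0: weight = 5, length = 1, mean = 5/1 ≈ 5.000
  cycle 1 → 1: weight = 5, length = 1, mean = 5/1 ≈ 5.000
  cycle 2 → 2: weight = 6, length = 1, mean = 6/1 ≈ 6.000
  cycle 0 → 1 → 0: weight = 12, length = 2, mean = 12/2 ≈ 6.000
  cycle 0 → 2 → 0: weight = 15, length = 2, mean = 15/2 ≈ 7.500
  cycle 1 → 0 → 1: weight = 12, length = 2, mean = 12/2 ≈ 6.000
Minimum mean = 4.333, attained e.g. along the cycle 0 → 1 → 2 → 0 with weight 13 and length 3. So λ(A) = 13/3 = 13/3.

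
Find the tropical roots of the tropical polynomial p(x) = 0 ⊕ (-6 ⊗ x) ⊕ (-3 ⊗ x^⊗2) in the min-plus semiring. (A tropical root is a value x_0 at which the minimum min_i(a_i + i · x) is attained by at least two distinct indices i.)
Roots: {-3, 6}

Each tropical root is a break point of the lower envelope of the lines y = a_i + i · x (there are 3 lines, with slopes 0, 1, ..., 2). Only the lines that attain the minimum somewhere contribute to roots; other lines are dominated. Here the surviving (envelope) indices are i = 2, i = 1, i = 0.
Intersections between consecutive envelope lines give the roots: for adjacent envelope indices i < j the intersection is x = (a_i − a_j) / (j − i). Reading off the sorted break points: {-3, 6}.
Verification: at each break x_0, at least two indices attain the minimum of min_i(a_i + i · x_0).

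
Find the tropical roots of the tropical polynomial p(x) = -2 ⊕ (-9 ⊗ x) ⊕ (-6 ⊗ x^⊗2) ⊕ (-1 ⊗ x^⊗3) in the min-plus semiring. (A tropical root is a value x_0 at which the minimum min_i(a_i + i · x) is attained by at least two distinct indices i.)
Roots: {-5, -3, 7}

Each tropical root is a break point of the lower envelope of the lines y = a_i + i · x (there are 4 lines, with slopes 0, 1, ..., 3). Only the lines that attain the minimum somewhere contribute to roots; other lines are dominated. Here the surviving (envelope) indices are i = 3, i = 2, i = 1, i = 0.
Intersections between consecutive envelope lines give the roots: for adjacent envelope indices i < j the intersection is x = (a_i − a_j) / (j − i). Reading off the sorted break points: {-5, -3, 7}.
Verification: at each break x_0, at least two indices attain the minimum of min_i(a_i + i · x_0).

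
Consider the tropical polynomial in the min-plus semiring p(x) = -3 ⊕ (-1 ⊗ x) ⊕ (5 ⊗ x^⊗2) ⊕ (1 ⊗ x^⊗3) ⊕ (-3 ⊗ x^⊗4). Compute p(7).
p(7) = -3

A tropical monomial a ⊗ x^⊗i evaluates to a + i · x. Evaluating each term at x = 7:
  Term 0 contributes -3 + 0 · 7 = -3
  Term 1 contributes -1 + 1 · 7 = 6
  Term 2 contributes 5 + 2 · 7 = 19
  Term 3 contributes 1 + 3 · 7 = 22
  Term 4 contributes -3 + 4 · 7 = 25
p(7) = ⊕ of these = min[-3, 6, 19, 22, 25] = -3.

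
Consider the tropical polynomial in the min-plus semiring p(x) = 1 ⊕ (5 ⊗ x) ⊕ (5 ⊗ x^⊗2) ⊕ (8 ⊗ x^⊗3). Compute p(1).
p(1) = 1

A tropical monomial a ⊗ x^⊗i evaluates to a + i · x. Evaluating each term at x = 1:
  Term 0 contributes 1 + 0 · 1 = 1
  Term 1 contributes 5 + 1 · 1 = 6
  Term 2 contributes 5 + 2 · 1 = 7
  Term 3 contributes 8 + 3 · 1 = 11
p(1) = ⊕ of these = min[1, 6, 7, 11] = 1.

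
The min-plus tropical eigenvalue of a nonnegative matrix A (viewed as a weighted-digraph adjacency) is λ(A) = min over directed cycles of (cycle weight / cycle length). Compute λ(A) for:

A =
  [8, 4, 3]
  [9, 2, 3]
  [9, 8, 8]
λ(A) = 2

Enumerate directed cycles and compute their means (weight / length). Sample:
  cycle 0 → 0: weight = 8, length = 1, mean = 8/1 ≈ 8.000
  cycle 1 → 1: weight = 2, length = 1, mean = 2/1 ≈ 2.000
  cycle 2 → 2: weight = 8, length = 1, mean = 8/1 ≈ 8.000
  cycle 0 → 1 → 0: weight = 13, length = 2, mean = 13/2 ≈ 6.500
  cycle 0 → 2 → 0: weight = 12, length = 2, mean = 12/2 ≈ 6.000
  cycle 1 → 0 → 1: weight = 13, length = 2, mean = 13/2 ≈ 6.500
Minimum mean = 2.000, attained e.g. along the cycle 1 → 1 with weight 2 and length 1. So λ(A) = 2/1 = 2.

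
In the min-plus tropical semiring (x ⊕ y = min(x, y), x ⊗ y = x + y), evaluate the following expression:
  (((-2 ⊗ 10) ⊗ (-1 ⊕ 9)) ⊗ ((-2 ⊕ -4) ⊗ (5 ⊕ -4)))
(((-2 ⊗ 10) ⊗ (-1 ⊕ 9)) ⊗ ((-2 ⊕ -4) ⊗ (5 ⊕ -4))) = -1

Expand innermost to outermost. Recall ⊕ takes the minimum of its arguments and ⊗ takes their sum. Working out the expression (((-2 ⊗ 10) ⊗ (-1 ⊕ 9)) ⊗ ((-2 ⊕ -4) ⊗ (5 ⊕ -4))) gives -1.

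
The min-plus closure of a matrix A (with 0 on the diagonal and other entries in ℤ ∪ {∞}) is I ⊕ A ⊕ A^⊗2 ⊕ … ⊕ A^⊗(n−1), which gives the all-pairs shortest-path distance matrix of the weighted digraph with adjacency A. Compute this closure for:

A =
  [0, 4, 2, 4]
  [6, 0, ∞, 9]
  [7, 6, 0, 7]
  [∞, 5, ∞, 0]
Closure =
  [0, 4, 2, 4]
  [6, 0, 8, 9]
  [7, 6, 0, 7]
  [11, 5, 13, 0]

This is the Floyd-Warshall all-pairs shortest-path computation. For each intermediate vertex k = 0, 1, …, 3, update dist[i][j] ← min(dist[i][j], dist[i][k] + dist[k][j]). The final matrix gives, for each (i, j), the minimum total weight of any directed path from i to j (possibly empty when i = j).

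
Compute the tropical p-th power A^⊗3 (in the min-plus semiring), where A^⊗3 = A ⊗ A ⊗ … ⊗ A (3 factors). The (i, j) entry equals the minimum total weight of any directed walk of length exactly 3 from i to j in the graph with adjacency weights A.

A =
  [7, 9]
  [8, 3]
A^⊗3 =
  [20, 15]
  [14, 9]

Each entry (A^⊗3)_ij equals the minimum over all length-3 walks i = v_0 → v_1 → … → v_3 = j of Σ_t A[v_t][v_{t+1}]. For example, for (i, j) = (0, 1) we minimise over 4 possible intermediate vertex sequences; the minimum is 15, attained along the walk 0 → 1 → 1 → 1.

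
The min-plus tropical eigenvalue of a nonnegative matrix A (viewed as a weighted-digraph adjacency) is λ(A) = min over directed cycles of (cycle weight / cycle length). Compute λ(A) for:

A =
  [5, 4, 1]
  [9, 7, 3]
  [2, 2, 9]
λ(A) = 3/2

Enumerate directed cycles and compute their means (weight / length). Sample:
  cycle 0 → 0: weight = 5, length = 1, mean = 5/1 ≈ 5.000
  cycle 1 → 1: weight = 7, length = 1, mean = 7/1 ≈ 7.000
  cycle 2 → 2: weight = 9, length = 1, mean = 9/1 ≈ 9.000
  cycle 0 → 1 → 0: weight = 13, length = 2, mean = 13/2 ≈ 6.500
  cycle 0 → 2 → 0: weight = 3, length = 2, mean = 3/2 ≈ 1.500
  cycle 1 → 0 → 1: weight = 13, length = 2, mean = 13/2 ≈ 6.500
Minimum mean = 1.500, attained e.g. along the cycle 0 → 2 → 0 with weight 3 and length 2. So λ(A) = 3/2 = 3/2.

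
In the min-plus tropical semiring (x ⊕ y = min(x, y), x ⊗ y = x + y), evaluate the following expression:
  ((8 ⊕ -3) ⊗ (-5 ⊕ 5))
((8 ⊕ -3) ⊗ (-5 ⊕ 5)) = -8

Expand innermost to outermost. Recall ⊕ takes the minimum of its arguments and ⊗ takes their sum. Working out the expression ((8 ⊕ -3) ⊗ (-5 ⊕ 5)) gives -8.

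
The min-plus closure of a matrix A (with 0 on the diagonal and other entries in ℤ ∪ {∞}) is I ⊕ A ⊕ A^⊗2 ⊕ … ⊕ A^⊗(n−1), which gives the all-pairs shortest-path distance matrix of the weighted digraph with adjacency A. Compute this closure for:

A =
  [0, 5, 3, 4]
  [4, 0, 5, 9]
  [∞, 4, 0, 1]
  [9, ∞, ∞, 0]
Closure =
  [0, 5, 3, 4]
  [4, 0, 5, 6]
  [8, 4, 0, 1]
  [9, 14, 12, 0]

This is the Floyd-Warshall all-pairs shortest-path computation. For each intermediate vertex k = 0, 1, …, 3, update dist[i][j] ← min(dist[i][j], dist[i][k] + dist[k][j]). The final matrix gives, for each (i, j), the minimum total weight of any directed path from i to j (possibly empty when i = j).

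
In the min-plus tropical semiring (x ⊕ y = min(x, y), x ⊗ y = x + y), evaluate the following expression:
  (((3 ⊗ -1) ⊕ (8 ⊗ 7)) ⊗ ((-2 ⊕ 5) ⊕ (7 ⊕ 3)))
(((3 ⊗ -1) ⊕ (8 ⊗ 7)) ⊗ ((-2 ⊕ 5) ⊕ (7 ⊕ 3))) = 0

Expand innermost to outermost. Recall ⊕ takes the minimum of its arguments and ⊗ takes their sum. Working out the expression (((3 ⊗ -1) ⊕ (8 ⊗ 7)) ⊗ ((-2 ⊕ 5) ⊕ (7 ⊕ 3))) gives 0.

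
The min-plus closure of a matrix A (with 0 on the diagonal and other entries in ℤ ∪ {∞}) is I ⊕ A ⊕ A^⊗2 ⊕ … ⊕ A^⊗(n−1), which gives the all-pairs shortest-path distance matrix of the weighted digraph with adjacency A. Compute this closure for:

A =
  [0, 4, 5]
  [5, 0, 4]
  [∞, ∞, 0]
Closure =
  [0, 4, 5]
  [5, 0, 4]
  [∞, ∞, 0]

This is the Floyd-Warshall all-pairs shortest-path computation. For each intermediate vertex k = 0, 1, …, 2, update dist[i][j] ← min(dist[i][j], dist[i][k] + dist[k][j]). The final matrix gives, for each (i, j), the minimum total weight of any directed path from i to j (possibly empty when i = j).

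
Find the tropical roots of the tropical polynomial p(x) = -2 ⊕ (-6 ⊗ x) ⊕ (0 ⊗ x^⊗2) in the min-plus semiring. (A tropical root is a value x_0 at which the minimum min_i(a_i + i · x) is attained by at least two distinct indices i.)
Roots: {-6, 4}

Each tropical root is a break point of the lower envelope of the lines y = a_i + i · x (there are 3 lines, with slopes 0, 1, ..., 2). Only the lines that attain the minimum somewhere contribute to roots; other lines are dominated. Here the surviving (envelope) indices are i = 2, i = 1, i = 0.
Intersections between consecutive envelope lines give the roots: for adjacent envelope indices i < j the intersection is x = (a_i − a_j) / (j − i). Reading off the sorted break points: {-6, 4}.
Verification: at each break x_0, at least two indices attain the minimum of min_i(a_i + i · x_0).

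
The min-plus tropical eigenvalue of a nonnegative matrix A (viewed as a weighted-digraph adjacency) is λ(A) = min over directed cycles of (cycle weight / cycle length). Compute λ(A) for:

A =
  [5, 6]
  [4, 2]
λ(A) = 2

Enumerate directed cycles and compute their means (weight / length). Sample:
  cycle 0 → 0: weight = 5, length = 1, mean = 5/1 ≈ 5.000
  cycle 1 → 1: weight = 2, length = 1, mean = 2/1 ≈ 2.000
  cycle 0 → 1 → 0: weight = 10, length = 2, mean = 10/2 ≈ 5.000
  cycle 1 → 0 → 1: weight = 10, length = 2, mean = 10/2 ≈ 5.000
Minimum mean = 2.000, attained e.g. along the cycle 1 → 1 with weight 2 and length 1. So λ(A) = 2/1 = 2.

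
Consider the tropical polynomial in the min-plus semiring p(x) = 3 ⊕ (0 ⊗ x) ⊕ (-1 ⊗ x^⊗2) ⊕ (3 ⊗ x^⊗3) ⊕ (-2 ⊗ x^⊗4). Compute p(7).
p(7) = 3

A tropical monomial a ⊗ x^⊗i evaluates to a + i · x. Evaluating each term at x = 7:
  Term 0 contributes 3 + 0 · 7 = 3
  Term 1 contributes 0 + 1 · 7 = 7
  Term 2 contributes -1 + 2 · 7 = 13
  Term 3 contributes 3 + 3 · 7 = 24
  Term 4 contributes -2 + 4 · 7 = 26
p(7) = ⊕ of these = min[3, 7, 13, 24, 26] = 3.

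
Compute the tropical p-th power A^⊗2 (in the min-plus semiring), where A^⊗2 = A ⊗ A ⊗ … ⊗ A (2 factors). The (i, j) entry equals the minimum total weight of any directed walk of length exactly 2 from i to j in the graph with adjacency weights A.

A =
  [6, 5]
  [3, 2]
A^⊗2 =
  [8, 7]
  [5, 4]

Each entry (A^⊗2)_ij equals the minimum over all length-2 walks i = v_0 → v_1 → … → v_2 = j of Σ_t A[v_t][v_{t+1}]. For example, for (i, j) = (0, 1) we minimise over 2 possible intermediate vertex sequences; the minimum is 7, attained along the walk 0 → 1 → 1.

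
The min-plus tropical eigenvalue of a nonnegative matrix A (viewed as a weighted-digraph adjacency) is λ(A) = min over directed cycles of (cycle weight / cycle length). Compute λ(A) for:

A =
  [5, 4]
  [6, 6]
λ(A) = 5

Enumerate directed cycles and compute their means (weight / length). Sample:
  cycle 0 → 0: weight = 5, length = 1, mean = 5/1 ≈ 5.000
  cycle 1 → 1: weight = 6, length = 1, mean = 6/1 ≈ 6.000
  cycle 0 → 1 → 0: weight = 10, length = 2, mean = 10/2 ≈ 5.000
  cycle 1 → 0 → 1: weight = 10, length = 2, mean = 10/2 ≈ 5.000
Minimum mean = 5.000, attained e.g. along the cycle 0 → 0 with weight 5 and length 1. So λ(A) = 5/1 = 5.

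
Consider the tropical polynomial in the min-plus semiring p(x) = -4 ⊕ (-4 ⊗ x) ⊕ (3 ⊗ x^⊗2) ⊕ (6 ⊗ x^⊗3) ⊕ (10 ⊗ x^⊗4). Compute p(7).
p(7) = -4

A tropical monomial a ⊗ x^⊗i evaluates to a + i · x. Evaluating each term at x = 7:
  Term 0 contributes -4 + 0 · 7 = -4
  Term 1 contributes -4 + 1 · 7 = 3
  Term 2 contributes 3 + 2 · 7 = 17
  Term 3 contributes 6 + 3 · 7 = 27
  Term 4 contributes 10 + 4 · 7 = 38
p(7) = ⊕ of these = min[-4, 3, 17, 27, 38] = -4.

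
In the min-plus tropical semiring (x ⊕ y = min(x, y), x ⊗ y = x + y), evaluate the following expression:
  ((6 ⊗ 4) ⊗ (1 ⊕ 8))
((6 ⊗ 4) ⊗ (1 ⊕ 8)) = 11

Expand innermost to outermost. Recall ⊕ takes the minimum of its arguments and ⊗ takes their sum. Working out the expression ((6 ⊗ 4) ⊗ (1 ⊕ 8)) gives 11.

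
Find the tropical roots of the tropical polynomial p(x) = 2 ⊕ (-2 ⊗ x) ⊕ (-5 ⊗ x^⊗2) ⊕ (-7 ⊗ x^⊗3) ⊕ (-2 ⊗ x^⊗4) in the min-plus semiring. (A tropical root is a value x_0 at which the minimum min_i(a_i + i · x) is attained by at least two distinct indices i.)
Roots: {-5, 2, 3, 4}

Each tropical root is a break point of the lower envelope of the lines y = a_i + i · x (there are 5 lines, with slopes 0, 1, ..., 4). Only the lines that attain the minimum somewhere contribute to roots; other lines are dominated. Here the surviving (envelope) indices are i = 4, i = 3, i = 2, i = 1, i = 0.
Intersections between consecutive envelope lines give the roots: for adjacent envelope indices i < j the intersection is x = (a_i − a_j) / (j − i). Reading off the sorted break points: {-5, 2, 3, 4}.
Verification: at each break x_0, at least two indices attain the minimum of min_i(a_i + i · x_0).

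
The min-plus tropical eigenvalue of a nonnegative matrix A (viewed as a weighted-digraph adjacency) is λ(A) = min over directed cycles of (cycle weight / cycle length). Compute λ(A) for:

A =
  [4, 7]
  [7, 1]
λ(A) = 1

Enumerate directed cycles and compute their means (weight / length). Sample:
  cycle 0 → 0: weight = 4, length = 1, mean = 4/1 ≈ 4.000
  cycle 1 → 1: weight = 1, length = 1, mean = 1/1 ≈ 1.000
  cycle 0 → 1 → 0: weight = 14, length = 2, mean = 14/2 ≈ 7.000
  cycle 1 → 0 → 1: weight = 14, length = 2, mean = 14/2 ≈ 7.000
Minimum mean = 1.000, attained e.g. along the cycle 1 → 1 with weight 1 and length 1. So λ(A) = 1/1 = 1.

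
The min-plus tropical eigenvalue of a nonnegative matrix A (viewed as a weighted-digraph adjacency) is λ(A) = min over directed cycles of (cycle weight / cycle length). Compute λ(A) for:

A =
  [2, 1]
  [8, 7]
λ(A) = 2

Enumerate directed cycles and compute their means (weight / length). Sample:
  cycle 0 → 0: weight = 2, length = 1, mean = 2/1 ≈ 2.000
  cycle 1 → 1: weight = 7, length = 1, mean = 7/1 ≈ 7.000
  cycle 0 → 1 → 0: weight = 9, length = 2, mean = 9/2 ≈ 4.500
  cycle 1 → 0 → 1: weight = 9, length = 2, mean = 9/2 ≈ 4.500
Minimum mean = 2.000, attained e.g. along the cycle 0 → 0 with weight 2 and length 1. So λ(A) = 2/1 = 2.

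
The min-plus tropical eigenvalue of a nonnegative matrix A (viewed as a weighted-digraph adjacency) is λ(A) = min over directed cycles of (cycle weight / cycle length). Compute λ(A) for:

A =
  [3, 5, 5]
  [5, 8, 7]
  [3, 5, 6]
λ(A) = 3

Enumerate directed cycles and compute their means (weight / length). Sample:
  cycle 0 → 0: weight = 3, length = 1, mean = 3/1 ≈ 3.000
  cycle 1 → 1: weight = 8, length = 1, mean = 8/1 ≈ 8.000
  cycle 2 → 2: weight = 6, length = 1, mean = 6/1 ≈ 6.000
  cycle 0 → 1 → 0: weight = 10, length = 2, mean = 10/2 ≈ 5.000
  cycle 0 → 2 → 0: weight = 8, length = 2, mean = 8/2 ≈ 4.000
  cycle 1 → 0 → 1: weight = 10, length = 2, mean = 10/2 ≈ 5.000
Minimum mean = 3.000, attained e.g. along the cycle 0 → 0 with weight 3 and length 1. So λ(A) = 3/1 = 3.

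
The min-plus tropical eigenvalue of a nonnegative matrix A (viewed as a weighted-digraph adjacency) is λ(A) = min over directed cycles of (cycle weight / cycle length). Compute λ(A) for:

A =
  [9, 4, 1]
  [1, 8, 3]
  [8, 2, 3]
λ(A) = 4/3

Enumerate directed cycles and compute their means (weight / length). Sample:
  cycle 0 → 0: weight = 9, length = 1, mean = 9/1 ≈ 9.000
  cycle 1 → 1: weight = 8, length = 1, mean = 8/1 ≈ 8.000
  cycle 2 → 2: weight = 3, length = 1, mean = 3/1 ≈ 3.000
  cycle 0 → 1 → 0: weight = 5, length = 2, mean = 5/2 ≈ 2.500
  cycle 0 → 2 → 0: weight = 9, length = 2, mean = 9/2 ≈ 4.500
  cycle 1 → 0 → 1: weight = 5, length = 2, mean = 5/2 ≈ 2.500
Minimum mean = 1.333, attained e.g. along the cycle 0 → 2 → 1 → 0 with weight 4 and length 3. So λ(A) = 4/3 = 4/3.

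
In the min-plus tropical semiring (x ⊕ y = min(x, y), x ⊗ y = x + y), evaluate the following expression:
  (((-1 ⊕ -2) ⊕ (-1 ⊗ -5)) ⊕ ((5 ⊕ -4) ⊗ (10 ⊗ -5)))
(((-1 ⊕ -2) ⊕ (-1 ⊗ -5)) ⊕ ((5 ⊕ -4) ⊗ (10 ⊗ -5))) = -6

Expand innermost to outermost. Recall ⊕ takes the minimum of its arguments and ⊗ takes their sum. Working out the expression (((-1 ⊕ -2) ⊕ (-1 ⊗ -5)) ⊕ ((5 ⊕ -4) ⊗ (10 ⊗ -5))) gives -6.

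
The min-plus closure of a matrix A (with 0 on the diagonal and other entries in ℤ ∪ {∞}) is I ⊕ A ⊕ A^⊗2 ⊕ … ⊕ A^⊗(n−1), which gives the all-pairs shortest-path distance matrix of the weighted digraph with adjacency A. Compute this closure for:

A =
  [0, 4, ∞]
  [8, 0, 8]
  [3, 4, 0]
Closure =
  [0, 4, 12]
  [8, 0, 8]
  [3, 4, 0]

This is the Floyd-Warshall all-pairs shortest-path computation. For each intermediate vertex k = 0, 1, …, 2, update dist[i][j] ← min(dist[i][j], dist[i][k] + dist[k][j]). The final matrix gives, for each (i, j), the minimum total weight of any directed path from i to j (possibly empty when i = j).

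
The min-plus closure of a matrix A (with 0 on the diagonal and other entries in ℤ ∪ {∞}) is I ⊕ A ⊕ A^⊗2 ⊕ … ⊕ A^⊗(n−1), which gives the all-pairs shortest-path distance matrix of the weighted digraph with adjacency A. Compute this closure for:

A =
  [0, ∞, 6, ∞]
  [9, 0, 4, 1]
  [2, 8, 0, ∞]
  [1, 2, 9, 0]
Closure =
  [0, 14, 6, 15]
  [2, 0, 4, 1]
  [2, 8, 0, 9]
  [1, 2, 6, 0]

This is the Floyd-Warshall all-pairs shortest-path computation. For each intermediate vertex k = 0, 1, …, 3, update dist[i][j] ← min(dist[i][j], dist[i][k] + dist[k][j]). The final matrix gives, for each (i, j), the minimum total weight of any directed path from i to j (possibly empty when i = j).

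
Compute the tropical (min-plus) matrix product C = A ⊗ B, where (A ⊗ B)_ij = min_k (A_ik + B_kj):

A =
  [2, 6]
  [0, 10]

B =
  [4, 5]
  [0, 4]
A ⊗ B =
  [6, 7]
  [4, 5]

Apply the min-plus product entry-by-entry:
  C[0][0] = min over k of (A[0][0] + B[0][0] = 2 + 4 = 6, A[0][1] + B[1][0] = 6 + 0 = 6) = 6 (attained at k = 0)
  C[0][1] = min over k of (A[0][0] + B[0][1] = 2 + 5 = 7, A[0][1] + B[1][1] = 6 + 4 = 10) = 7 (attained at k = 0)
  C[1][0] = min over k of (A[1][0] + B[0][0] = 0 + 4 = 4, A[1][1] + B[1][0] = 10 + 0 = 10) = 4 (attained at k = 0)
  C[1][1] = min over k of (A[1][0] + B[0][1] = 0 + 5 = 5, A[1][1] + B[1][1] = 10 + 4 = 14) = 5 (attained at k = 0)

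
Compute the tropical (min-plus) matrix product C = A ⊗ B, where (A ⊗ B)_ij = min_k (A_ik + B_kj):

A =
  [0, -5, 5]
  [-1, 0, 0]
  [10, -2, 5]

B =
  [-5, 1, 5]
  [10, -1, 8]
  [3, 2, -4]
A ⊗ B =
  [-5, -6, 1]
  [-6, -1, -4]
  [5, -3, 1]

Apply the min-plus product entry-by-entry:
  C[0][0] = min over k of (A[0][0] + B[0][0] = 0 + -5 = -5, A[0][1] + B[1][0] = -5 + 10 = 5, A[0][2] + B[2][0] = 5 + 3 = 8) = -5 (attained at k = 0)
  C[0][1] = min over k of (A[0][0] + B[0][1] = 0 + 1 = 1, A[0][1] + B[1][1] = -5 + -1 = -6, A[0][2] + B[2][1] = 5 + 2 = 7) = -6 (attained at k = 1)
  C[0][2] = min over k of (A[0][0] + B[0][2] = 0 + 5 = 5, A[0][1] + B[1][2] = -5 + 8 = 3, A[0][2] + B[2][2] = 5 + -4 = 1) = 1 (attained at k = 2)
  C[1][0] = min over k of (A[1][0] + B[0][0] = -1 + -5 = -6, A[1][1] + B[1][0] = 0 + 10 = 10, A[1][2] + B[2][0] = 0 + 3 = 3) = -6 (attained at k = 0)
  C[1][1] = min over k of (A[1][0] + B[0][1] = -1 + 1 = 0, A[1][1] + B[1][1] = 0 + -1 = -1, A[1][2] + B[2][1] = 0 + 2 = 2) = -1 (attained at k = 1)
  C[1][2] = min over k of (A[1][0] + B[0][2] = -1 + 5 = 4, A[1][1] + B[1][2] = 0 + 8 = 8, A[1][2] + B[2][2] = 0 + -4 = -4) = -4 (attained at k = 2)
  C[2][0] = min over k of (A[2][0] + B[0][0] = 10 + -5 = 5, A[2][1] + B[1][0] = -2 + 10 = 8, A[2][2] + B[2][0] = 5 + 3 = 8) = 5 (attained at k = 0)
  C[2][1] = min over k of (A[2][0] + B[0][1] = 10 + 1 = 11, A[2][1] + B[1][1] = -2 + -1 = -3, A[2][2] + B[2][1] = 5 + 2 = 7) = -3 (attained at k = 1)
  C[2][2] = min over k of (A[2][0] + B[0][2] = 10 + 5 = 15, A[2][1] + B[1][2] = -2 + 8 = 6, A[2][2] + B[2][2] = 5 + -4 = 1) = 1 (attained at k = 2)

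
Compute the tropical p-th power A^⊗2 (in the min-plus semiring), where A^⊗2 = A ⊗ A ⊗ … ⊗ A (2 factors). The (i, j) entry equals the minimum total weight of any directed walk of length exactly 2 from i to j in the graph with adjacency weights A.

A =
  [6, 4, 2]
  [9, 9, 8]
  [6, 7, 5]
A^⊗2 =
  [8, 9, 7]
  [14, 13, 11]
  [11, 10, 8]

Each entry (A^⊗2)_ij equals the minimum over all length-2 walks i = v_0 → v_1 → … → v_2 = j of Σ_t A[v_t][v_{t+1}]. For example, for (i, j) = (0, 2) we minimise over 3 possible intermediate vertex sequences; the minimum is 7, attained along the walk 0 → 2 → 2.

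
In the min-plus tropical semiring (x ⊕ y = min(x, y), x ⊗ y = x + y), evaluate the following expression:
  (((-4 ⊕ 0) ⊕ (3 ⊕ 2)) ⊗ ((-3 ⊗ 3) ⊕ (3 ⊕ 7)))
(((-4 ⊕ 0) ⊕ (3 ⊕ 2)) ⊗ ((-3 ⊗ 3) ⊕ (3 ⊕ 7))) = -4

Expand innermost to outermost. Recall ⊕ takes the minimum of its arguments and ⊗ takes their sum. Working out the expression (((-4 ⊕ 0) ⊕ (3 ⊕ 2)) ⊗ ((-3 ⊗ 3) ⊕ (3 ⊕ 7))) gives -4.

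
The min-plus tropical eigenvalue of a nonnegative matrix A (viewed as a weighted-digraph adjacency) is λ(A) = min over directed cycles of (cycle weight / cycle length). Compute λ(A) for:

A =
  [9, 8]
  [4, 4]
λ(A) = 4

Enumerate directed cycles and compute their means (weight / length). Sample:
  cycle 0 → 0: weight = 9, length = 1, mean = 9/1 ≈ 9.000
  cycle 1 → 1: weight = 4, length = 1, mean = 4/1 ≈ 4.000
  cycle 0 → 1 → 0: weight = 12, length = 2, mean = 12/2 ≈ 6.000
  cycle 1 → 0 → 1: weight = 12, length = 2, mean = 12/2 ≈ 6.000
Minimum mean = 4.000, attained e.g. along the cycle 1 → 1 with weight 4 and length 1. So λ(A) = 4/1 = 4.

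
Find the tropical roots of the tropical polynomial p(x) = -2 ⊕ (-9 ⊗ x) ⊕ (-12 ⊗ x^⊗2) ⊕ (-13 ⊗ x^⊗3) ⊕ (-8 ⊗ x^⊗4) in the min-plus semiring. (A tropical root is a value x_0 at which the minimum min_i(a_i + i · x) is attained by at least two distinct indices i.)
Roots: {-5, 1, 3, 7}

Each tropical root is a break point of the lower envelope of the lines y = a_i + i · x (there are 5 lines, with slopes 0, 1, ..., 4). Only the lines that attain the minimum somewhere contribute to roots; other lines are dominated. Here the surviving (envelope) indices are i = 4, i = 3, i = 2, i = 1, i = 0.
Intersections between consecutive envelope lines give the roots: for adjacent envelope indices i < j the intersection is x = (a_i − a_j) / (j − i). Reading off the sorted break points: {-5, 1, 3, 7}.
Verification: at each break x_0, at least two indices attain the minimum of min_i(a_i + i · x_0).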